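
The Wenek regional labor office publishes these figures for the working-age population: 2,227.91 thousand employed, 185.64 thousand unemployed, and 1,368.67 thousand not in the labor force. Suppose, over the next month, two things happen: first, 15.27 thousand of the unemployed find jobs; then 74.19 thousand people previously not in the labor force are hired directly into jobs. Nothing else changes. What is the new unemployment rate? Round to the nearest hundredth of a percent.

New unemployment rate ≈ 6.85%.

Initially, labor force = 2,227.91 + 185.64 = 2,413.55 thousand, so u = 185.64/2,413.55 = 7.69%.
After the first change, unemployed falls and employed rises by 15.27; labor force unchanged → E = 2,243.18, U = 170.37, labor force = 2,413.55 thousand.
After the second change, employed and labor force both rise by 74.19; unemployed unchanged → E = 2,317.37, U = 170.37, labor force = 2,487.74 thousand.
New unemployment rate = 170.37 / 2,487.74 = 6.85%.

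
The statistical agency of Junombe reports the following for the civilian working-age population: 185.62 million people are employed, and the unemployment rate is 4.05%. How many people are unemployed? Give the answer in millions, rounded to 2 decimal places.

About 7.83 million are unemployed.

Let U be the number unemployed. The labor force is E + U, and U/(E+U) = 0.0405.
So U = 0.0405 × 185.62 / (1 − 0.0405) = 7.5176 / 0.9595 ≈ 7.83 million.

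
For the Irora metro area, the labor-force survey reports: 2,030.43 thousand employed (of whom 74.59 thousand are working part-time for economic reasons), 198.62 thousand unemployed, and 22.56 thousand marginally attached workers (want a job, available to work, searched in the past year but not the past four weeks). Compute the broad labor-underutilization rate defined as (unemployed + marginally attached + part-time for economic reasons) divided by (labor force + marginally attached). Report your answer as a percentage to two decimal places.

Labor force = 2,030.43 + 198.62 = 2,229.05 thousand.
Numerator = 198.62 + 22.56 + 74.59 = 295.77 thousand.
Denominator = 2,229.05 + 22.56 = 2,251.61 thousand.
Broad rate = 295.77 / 2,251.61 = 13.14%.

Broad underutilization rate ≈ 13.14%.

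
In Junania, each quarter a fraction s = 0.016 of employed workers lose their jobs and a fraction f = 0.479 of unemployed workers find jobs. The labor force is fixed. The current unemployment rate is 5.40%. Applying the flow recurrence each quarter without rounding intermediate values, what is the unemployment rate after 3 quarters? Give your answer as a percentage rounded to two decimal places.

Unemployment rate after three quarters ≈ 3.51%.

With a fixed labor force, u_{t+1} = u_t + s·(1−u_t) − f·u_t = u_t·(1−s−f) + s.
Here 1−s−f = 0.505 and s = 0.016.
u_1 = 0.054000 × 0.505 + 0.016 = 0.043270.
u_2 = 0.043270 × 0.505 + 0.016 = 0.037851.
u_3 = 0.037851 × 0.505 + 0.016 = 0.035115.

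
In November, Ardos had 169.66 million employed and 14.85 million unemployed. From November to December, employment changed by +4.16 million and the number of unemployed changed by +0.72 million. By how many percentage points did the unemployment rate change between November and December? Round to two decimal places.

The unemployment rate changed by +0.17 percentage points.

November: labor force = 169.66 + 14.85 = 184.51; u = 14.85/184.51 = 8.05%.
December: labor force = 173.82 + 15.57 = 189.39; u = 15.57/189.39 = 8.22%.
Change = 8.22% − 8.05% = +0.17 pp.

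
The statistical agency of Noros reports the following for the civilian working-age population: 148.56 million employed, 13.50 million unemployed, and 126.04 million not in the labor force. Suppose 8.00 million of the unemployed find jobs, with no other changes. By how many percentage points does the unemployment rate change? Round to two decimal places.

The unemployment rate changes by −4.94 percentage points.

Initially, labor force = 148.56 + 13.50 = 162.06 million, so u = 13.50/162.06 = 8.33%.
After the change, unemployed falls and employed rises by 8.00; labor force unchanged → E = 156.56, U = 5.50, labor force = 162.06 million.
New unemployment rate = 5.50 / 162.06 = 3.39%.
Change = 3.39% − 8.33% = −4.94 percentage points.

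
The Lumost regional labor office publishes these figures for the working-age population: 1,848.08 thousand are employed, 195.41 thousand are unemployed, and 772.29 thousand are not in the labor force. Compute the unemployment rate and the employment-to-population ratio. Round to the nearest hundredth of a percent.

Unemployment rate ≈ 9.56%; employment-population ratio ≈ 65.63%.

Labor force = employed + unemployed = 1,848.08 + 195.41 = 2,043.49 thousand.
Working-age population = 2,043.49 + 772.29 = 2,815.78 thousand.
Unemployment rate = 195.41 / 2,043.49 = 9.56%.
Employment-population ratio = 1,848.08 / 2,815.78 = 65.63%.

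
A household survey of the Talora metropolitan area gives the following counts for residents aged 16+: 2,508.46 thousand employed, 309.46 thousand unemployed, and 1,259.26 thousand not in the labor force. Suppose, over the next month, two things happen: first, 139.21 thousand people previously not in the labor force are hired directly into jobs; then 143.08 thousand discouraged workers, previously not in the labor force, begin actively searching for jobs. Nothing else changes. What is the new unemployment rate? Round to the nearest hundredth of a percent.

Initially, labor force = 2,508.46 + 309.46 = 2,817.92 thousand, so u = 309.46/2,817.92 = 10.98%.
After the first change, employed and labor force both rise by 139.21; unemployed unchanged → E = 2,647.67, U = 309.46, labor force = 2,957.13 thousand.
After the second change, unemployed and labor force both rise by 143.08 → E = 2,647.67, U = 452.54, labor force = 3,100.21 thousand.
New unemployment rate = 452.54 / 3,100.21 = 14.60%.

New unemployment rate ≈ 14.60%.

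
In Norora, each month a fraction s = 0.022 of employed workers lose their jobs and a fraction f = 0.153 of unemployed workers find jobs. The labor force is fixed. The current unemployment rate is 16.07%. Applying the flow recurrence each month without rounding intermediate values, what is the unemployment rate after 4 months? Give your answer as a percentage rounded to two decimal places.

With a fixed labor force, u_{t+1} = u_t + s·(1−u_t) − f·u_t = u_t·(1−s−f) + s.
Here 1−s−f = 0.825 and s = 0.022.
u_1 = 0.160700 × 0.825 + 0.022 = 0.154577.
u_2 = 0.154577 × 0.825 + 0.022 = 0.149526.
u_3 = 0.149526 × 0.825 + 0.022 = 0.145359.
u_4 = 0.145359 × 0.825 + 0.022 = 0.141921.

Unemployment rate after four months ≈ 14.19%.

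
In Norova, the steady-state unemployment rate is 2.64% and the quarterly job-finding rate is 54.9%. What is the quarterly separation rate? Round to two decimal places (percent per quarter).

From u* = s/(s+f): s = u·f/(1−u).
s = 0.0264 × 54.9 / (1 − 0.0264) = 1.4494 / 0.9736 ≈ 1.49% per quarter.

Separation rate ≈ 1.49% per quarter.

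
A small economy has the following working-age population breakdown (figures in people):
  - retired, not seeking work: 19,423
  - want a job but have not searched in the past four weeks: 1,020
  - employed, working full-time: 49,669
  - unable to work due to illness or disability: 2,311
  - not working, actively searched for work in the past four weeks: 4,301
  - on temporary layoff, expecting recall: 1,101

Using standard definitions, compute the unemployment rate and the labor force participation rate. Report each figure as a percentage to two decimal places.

Employed = 49,669.
Unemployed = 4,301 + 1,101 = 5,402 (jobless and actively searching, or on temporary layoff).
Labor force = 49,669 + 5,402 = 55,071.
Not in labor force = 19,423 + 1,020 + 2,311 = 22,754 (those not working and not actively searching are outside the labor force — including those who want a job but have given up searching).
Civilian working-age population = 55,071 + 22,754 = 77,825.
Unemployment rate = 5,402 / 55,071 = 9.81%.
Labor force participation rate = 55,071 / 77,825 = 70.76%.

Unemployment rate ≈ 9.81%; labor force participation rate ≈ 70.76%.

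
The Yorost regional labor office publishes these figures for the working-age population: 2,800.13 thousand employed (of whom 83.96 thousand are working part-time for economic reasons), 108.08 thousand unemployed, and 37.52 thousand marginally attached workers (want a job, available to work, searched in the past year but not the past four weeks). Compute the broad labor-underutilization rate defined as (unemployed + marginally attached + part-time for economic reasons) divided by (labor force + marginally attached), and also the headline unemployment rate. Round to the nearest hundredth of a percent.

Broad underutilization rate ≈ 7.79%; headline unemployment rate ≈ 3.72%.

Labor force = 2,800.13 + 108.08 = 2,908.21 thousand.
Numerator = 108.08 + 37.52 + 83.96 = 229.56 thousand.
Denominator = 2,908.21 + 37.52 = 2,945.73 thousand.
Broad rate = 229.56 / 2,945.73 = 7.79%.
Headline unemployment rate = 108.08 / 2,908.21 = 3.72%.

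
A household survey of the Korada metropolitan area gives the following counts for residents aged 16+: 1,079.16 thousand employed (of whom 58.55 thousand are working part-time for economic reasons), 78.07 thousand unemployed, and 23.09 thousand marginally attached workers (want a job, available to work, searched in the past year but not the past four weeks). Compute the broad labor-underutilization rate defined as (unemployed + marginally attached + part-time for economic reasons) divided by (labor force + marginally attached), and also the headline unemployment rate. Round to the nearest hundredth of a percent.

Labor force = 1,079.16 + 78.07 = 1,157.23 thousand.
Numerator = 78.07 + 23.09 + 58.55 = 159.71 thousand.
Denominator = 1,157.23 + 23.09 = 1,180.32 thousand.
Broad rate = 159.71 / 1,180.32 = 13.53%.
Headline unemployment rate = 78.07 / 1,157.23 = 6.75%.

Broad underutilization rate ≈ 13.53%; headline unemployment rate ≈ 6.75%.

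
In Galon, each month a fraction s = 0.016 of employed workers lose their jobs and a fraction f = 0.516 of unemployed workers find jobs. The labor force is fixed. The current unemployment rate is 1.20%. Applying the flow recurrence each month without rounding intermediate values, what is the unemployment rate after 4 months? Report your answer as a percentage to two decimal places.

With a fixed labor force, u_{t+1} = u_t + s·(1−u_t) − f·u_t = u_t·(1−s−f) + s.
Here 1−s−f = 0.468 and s = 0.016.
u_1 = 0.012000 × 0.468 + 0.016 = 0.021616.
u_2 = 0.021616 × 0.468 + 0.016 = 0.026116.
u_3 = 0.026116 × 0.468 + 0.016 = 0.028222.
u_4 = 0.028222 × 0.468 + 0.016 = 0.029208.

Unemployment rate after four months ≈ 2.92%.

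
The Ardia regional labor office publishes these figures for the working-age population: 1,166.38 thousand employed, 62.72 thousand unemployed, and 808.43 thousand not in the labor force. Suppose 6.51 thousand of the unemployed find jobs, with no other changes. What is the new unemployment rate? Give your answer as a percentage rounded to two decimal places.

Initially, labor force = 1,166.38 + 62.72 = 1,229.10 thousand, so u = 62.72/1,229.10 = 5.10%.
After the change, unemployed falls and employed rises by 6.51; labor force unchanged → E = 1,172.89, U = 56.21, labor force = 1,229.10 thousand.
New unemployment rate = 56.21 / 1,229.10 = 4.57%.

New unemployment rate ≈ 4.57%.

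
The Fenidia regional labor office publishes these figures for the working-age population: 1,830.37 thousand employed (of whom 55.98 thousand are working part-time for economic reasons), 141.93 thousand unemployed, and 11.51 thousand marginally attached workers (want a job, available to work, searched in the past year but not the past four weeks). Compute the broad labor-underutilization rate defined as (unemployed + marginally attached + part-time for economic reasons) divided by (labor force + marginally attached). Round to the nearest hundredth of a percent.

Labor force = 1,830.37 + 141.93 = 1,972.30 thousand.
Numerator = 141.93 + 11.51 + 55.98 = 209.42 thousand.
Denominator = 1,972.30 + 11.51 = 1,983.81 thousand.
Broad rate = 209.42 / 1,983.81 = 10.56%.

Broad underutilization rate ≈ 10.56%.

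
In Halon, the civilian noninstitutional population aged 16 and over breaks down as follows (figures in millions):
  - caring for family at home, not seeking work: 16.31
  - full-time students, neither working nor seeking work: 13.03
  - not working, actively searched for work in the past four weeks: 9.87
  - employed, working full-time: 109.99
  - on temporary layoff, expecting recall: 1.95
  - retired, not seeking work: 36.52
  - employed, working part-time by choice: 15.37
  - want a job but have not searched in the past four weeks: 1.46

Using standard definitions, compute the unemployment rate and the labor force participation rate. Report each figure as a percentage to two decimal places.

Unemployment rate ≈ 8.62%; labor force participation rate ≈ 67.08%.

Employed = 109.99 + 15.37 = 125.36 million.
Unemployed = 9.87 + 1.95 = 11.82 million (jobless and actively searching, or on temporary layoff).
Labor force = 125.36 + 11.82 = 137.18 million.
Not in labor force = 16.31 + 13.03 + 36.52 + 1.46 = 67.32 million (those not working and not actively searching are outside the labor force — including those who want a job but have given up searching).
Civilian working-age population = 137.18 + 67.32 = 204.50 million.
Unemployment rate = 11.82 / 137.18 = 8.62%.
Labor force participation rate = 137.18 / 204.50 = 67.08%.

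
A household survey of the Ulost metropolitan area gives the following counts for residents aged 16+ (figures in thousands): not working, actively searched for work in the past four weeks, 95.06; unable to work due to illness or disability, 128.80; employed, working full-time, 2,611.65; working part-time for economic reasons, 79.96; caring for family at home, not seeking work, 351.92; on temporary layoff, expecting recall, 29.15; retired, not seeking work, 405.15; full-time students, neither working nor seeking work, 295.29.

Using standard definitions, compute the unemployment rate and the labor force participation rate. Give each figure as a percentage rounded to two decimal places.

Employed = 2,611.65 + 79.96 = 2,691.61 thousand (anyone who worked, including part-time for economic reasons, counts as employed).
Unemployed = 95.06 + 29.15 = 124.21 thousand (jobless and actively searching, or on temporary layoff).
Labor force = 2,691.61 + 124.21 = 2,815.82 thousand.
Not in labor force = 128.80 + 351.92 + 405.15 + 295.29 = 1,181.16 thousand (those not working and not actively searching are outside the labor force).
Civilian working-age population = 2,815.82 + 1,181.16 = 3,996.98 thousand.
Unemployment rate = 124.21 / 2,815.82 = 4.41%.
Labor force participation rate = 2,815.82 / 3,996.98 = 70.45%.

Unemployment rate ≈ 4.41%; labor force participation rate ≈ 70.45%.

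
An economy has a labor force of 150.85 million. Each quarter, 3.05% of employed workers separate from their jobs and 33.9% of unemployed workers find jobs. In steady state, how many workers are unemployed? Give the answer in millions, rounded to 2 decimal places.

About 12.45 million are unemployed in steady state.

Steady-state unemployment rate u* = s/(s+f) = 3.05/(3.05+33.9) = 0.082544.
Unemployed = u* × labor force = 0.082544 × 150.85 ≈ 12.45 million.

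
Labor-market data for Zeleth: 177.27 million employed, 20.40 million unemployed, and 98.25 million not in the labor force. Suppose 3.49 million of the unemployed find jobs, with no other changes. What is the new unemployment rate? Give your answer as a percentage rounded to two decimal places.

Initially, labor force = 177.27 + 20.40 = 197.67 million, so u = 20.40/197.67 = 10.32%.
After the change, unemployed falls and employed rises by 3.49; labor force unchanged → E = 180.76, U = 16.91, labor force = 197.67 million.
New unemployment rate = 16.91 / 197.67 = 8.55%.

New unemployment rate ≈ 8.55%.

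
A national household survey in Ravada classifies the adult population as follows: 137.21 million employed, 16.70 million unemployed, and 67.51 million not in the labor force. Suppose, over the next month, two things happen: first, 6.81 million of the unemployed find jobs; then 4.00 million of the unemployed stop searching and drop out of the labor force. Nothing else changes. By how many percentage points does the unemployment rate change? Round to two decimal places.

Initially, labor force = 137.21 + 16.70 = 153.91 million, so u = 16.70/153.91 = 10.85%.
After the first change, unemployed falls and employed rises by 6.81; labor force unchanged → E = 144.02, U = 9.89, labor force = 153.91 million.
After the second change, unemployed and labor force both fall by 4.00 → E = 144.02, U = 5.89, labor force = 149.91 million.
New unemployment rate = 5.89 / 149.91 = 3.93%.
Change = 3.93% − 10.85% = −6.92 percentage points.

The unemployment rate changes by −6.92 percentage points.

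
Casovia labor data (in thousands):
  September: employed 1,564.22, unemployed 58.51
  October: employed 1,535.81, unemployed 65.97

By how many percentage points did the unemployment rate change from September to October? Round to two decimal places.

The unemployment rate changed by +0.51 percentage points.

September: labor force = 1,564.22 + 58.51 = 1,622.73; u = 58.51/1,622.73 = 3.61%.
October: labor force = 1,535.81 + 65.97 = 1,601.78; u = 65.97/1,601.78 = 4.12%.
Change = 4.12% − 3.61% = +0.51 pp.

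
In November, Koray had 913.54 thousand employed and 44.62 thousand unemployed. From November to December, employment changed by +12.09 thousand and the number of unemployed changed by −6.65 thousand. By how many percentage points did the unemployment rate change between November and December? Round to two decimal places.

The unemployment rate changed by −0.72 percentage points.

November: labor force = 913.54 + 44.62 = 958.16; u = 44.62/958.16 = 4.66%.
December: labor force = 925.63 + 37.97 = 963.60; u = 37.97/963.60 = 3.94%.
Change = 3.94% − 4.66% = −0.72 pp.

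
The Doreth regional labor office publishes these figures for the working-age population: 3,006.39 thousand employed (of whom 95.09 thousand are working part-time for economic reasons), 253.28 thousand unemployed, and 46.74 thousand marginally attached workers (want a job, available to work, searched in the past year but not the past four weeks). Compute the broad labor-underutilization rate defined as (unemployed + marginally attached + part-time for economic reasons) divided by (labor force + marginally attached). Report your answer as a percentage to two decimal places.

Broad underutilization rate ≈ 11.95%.

Labor force = 3,006.39 + 253.28 = 3,259.67 thousand.
Numerator = 253.28 + 46.74 + 95.09 = 395.11 thousand.
Denominator = 3,259.67 + 46.74 = 3,306.41 thousand.
Broad rate = 395.11 / 3,306.41 = 11.95%.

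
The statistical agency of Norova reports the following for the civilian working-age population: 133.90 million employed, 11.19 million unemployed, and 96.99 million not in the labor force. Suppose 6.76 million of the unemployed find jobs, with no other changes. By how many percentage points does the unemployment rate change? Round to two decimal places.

Initially, labor force = 133.90 + 11.19 = 145.09 million, so u = 11.19/145.09 = 7.71%.
After the change, unemployed falls and employed rises by 6.76; labor force unchanged → E = 140.66, U = 4.43, labor force = 145.09 million.
New unemployment rate = 4.43 / 145.09 = 3.05%.
Change = 3.05% − 7.71% = −4.66 percentage points.

The unemployment rate changes by −4.66 percentage points.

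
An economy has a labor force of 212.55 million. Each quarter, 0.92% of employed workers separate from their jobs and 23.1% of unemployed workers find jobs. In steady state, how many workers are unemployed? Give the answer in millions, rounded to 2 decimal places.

Steady-state unemployment rate u* = s/(s+f) = 0.92/(0.92+23.1) = 0.038301.
Unemployed = u* × labor force = 0.038301 × 212.55 ≈ 8.14 million.

About 8.14 million are unemployed in steady state.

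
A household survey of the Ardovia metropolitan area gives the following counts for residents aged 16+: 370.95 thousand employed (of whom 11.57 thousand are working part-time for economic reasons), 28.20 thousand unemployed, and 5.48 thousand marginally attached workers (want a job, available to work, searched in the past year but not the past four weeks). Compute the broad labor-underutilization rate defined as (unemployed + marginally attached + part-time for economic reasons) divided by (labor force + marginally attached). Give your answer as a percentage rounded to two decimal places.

Labor force = 370.95 + 28.20 = 399.15 thousand.
Numerator = 28.20 + 5.48 + 11.57 = 45.25 thousand.
Denominator = 399.15 + 5.48 = 404.63 thousand.
Broad rate = 45.25 / 404.63 = 11.18%.

Broad underutilization rate ≈ 11.18%.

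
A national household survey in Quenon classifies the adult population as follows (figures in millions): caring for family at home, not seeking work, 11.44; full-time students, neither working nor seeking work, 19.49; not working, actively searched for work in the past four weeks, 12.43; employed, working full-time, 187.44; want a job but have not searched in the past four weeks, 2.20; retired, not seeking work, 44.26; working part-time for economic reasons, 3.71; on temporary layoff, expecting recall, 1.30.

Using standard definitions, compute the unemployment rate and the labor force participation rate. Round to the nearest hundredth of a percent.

Employed = 187.44 + 3.71 = 191.15 million (anyone who worked, including part-time for economic reasons, counts as employed).
Unemployed = 12.43 + 1.30 = 13.73 million (jobless and actively searching, or on temporary layoff).
Labor force = 191.15 + 13.73 = 204.88 million.
Not in labor force = 11.44 + 19.49 + 2.20 + 44.26 = 77.39 million (those not working and not actively searching are outside the labor force — including those who want a job but have given up searching).
Civilian working-age population = 204.88 + 77.39 = 282.27 million.
Unemployment rate = 13.73 / 204.88 = 6.70%.
Labor force participation rate = 204.88 / 282.27 = 72.58%.

Unemployment rate ≈ 6.70%; labor force participation rate ≈ 72.58%.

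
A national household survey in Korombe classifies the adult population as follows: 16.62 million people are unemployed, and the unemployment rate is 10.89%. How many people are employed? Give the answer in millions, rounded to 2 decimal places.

About 136.00 million are employed.

Labor force = U / u = 16.62 / 0.1089 ≈ 152.62 million.
Employed = labor force − unemployed = 152.62 − 16.62 = 136.00 million.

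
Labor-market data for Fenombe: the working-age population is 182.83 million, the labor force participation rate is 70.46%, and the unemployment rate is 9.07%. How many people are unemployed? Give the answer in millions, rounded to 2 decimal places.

About 11.68 million are unemployed.

Labor force = 0.7046 × 182.83 = 128.82 million.
Unemployed = 0.0907 × 128.82 ≈ 11.68 million.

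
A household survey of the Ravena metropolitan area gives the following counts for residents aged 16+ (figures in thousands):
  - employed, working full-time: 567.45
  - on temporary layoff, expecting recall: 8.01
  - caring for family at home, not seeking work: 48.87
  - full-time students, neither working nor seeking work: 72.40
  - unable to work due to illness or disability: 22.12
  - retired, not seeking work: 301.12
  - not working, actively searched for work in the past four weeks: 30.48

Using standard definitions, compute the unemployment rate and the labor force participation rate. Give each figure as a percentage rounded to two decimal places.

Employed = 567.45 thousand.
Unemployed = 8.01 + 30.48 = 38.49 thousand (jobless and actively searching, or on temporary layoff).
Labor force = 567.45 + 38.49 = 605.94 thousand.
Not in labor force = 48.87 + 72.40 + 22.12 + 301.12 = 444.51 thousand (those not working and not actively searching are outside the labor force).
Civilian working-age population = 605.94 + 444.51 = 1,050.45 thousand.
Unemployment rate = 38.49 / 605.94 = 6.35%.
Labor force participation rate = 605.94 / 1,050.45 = 57.68%.

Unemployment rate ≈ 6.35%; labor force participation rate ≈ 57.68%.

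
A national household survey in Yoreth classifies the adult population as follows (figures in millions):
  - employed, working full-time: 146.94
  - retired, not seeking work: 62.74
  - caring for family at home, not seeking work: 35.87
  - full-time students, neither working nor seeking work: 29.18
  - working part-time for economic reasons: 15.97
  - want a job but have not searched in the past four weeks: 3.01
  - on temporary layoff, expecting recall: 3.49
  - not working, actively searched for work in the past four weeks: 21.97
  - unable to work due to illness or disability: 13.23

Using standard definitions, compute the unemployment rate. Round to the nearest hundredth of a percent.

Employed = 146.94 + 15.97 = 162.91 million (anyone who worked, including part-time for economic reasons, counts as employed).
Unemployed = 3.49 + 21.97 = 25.46 million (jobless and actively searching, or on temporary layoff).
Labor force = 162.91 + 25.46 = 188.37 million.
Unemployment rate = 25.46 / 188.37 = 13.52%.

Unemployment rate ≈ 13.52%.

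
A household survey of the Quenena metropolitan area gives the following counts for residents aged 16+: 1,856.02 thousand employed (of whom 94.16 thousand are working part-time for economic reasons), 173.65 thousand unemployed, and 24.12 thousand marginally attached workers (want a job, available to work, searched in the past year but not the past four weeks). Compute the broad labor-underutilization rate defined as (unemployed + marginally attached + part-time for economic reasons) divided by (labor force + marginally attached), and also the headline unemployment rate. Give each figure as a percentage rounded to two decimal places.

Broad underutilization rate ≈ 14.21%; headline unemployment rate ≈ 8.56%.

Labor force = 1,856.02 + 173.65 = 2,029.67 thousand.
Numerator = 173.65 + 24.12 + 94.16 = 291.93 thousand.
Denominator = 2,029.67 + 24.12 = 2,053.79 thousand.
Broad rate = 291.93 / 2,053.79 = 14.21%.
Headline unemployment rate = 173.65 / 2,029.67 = 8.56%.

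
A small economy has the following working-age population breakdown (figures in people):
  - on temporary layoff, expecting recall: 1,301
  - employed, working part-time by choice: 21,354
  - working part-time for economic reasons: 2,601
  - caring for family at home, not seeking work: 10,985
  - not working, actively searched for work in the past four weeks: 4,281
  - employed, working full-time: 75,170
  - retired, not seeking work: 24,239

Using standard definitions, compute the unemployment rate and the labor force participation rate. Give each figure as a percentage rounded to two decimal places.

Unemployment rate ≈ 5.33%; labor force participation rate ≈ 74.83%.

Employed = 21,354 + 2,601 + 75,170 = 99,125 (anyone who worked, including part-time for economic reasons, counts as employed).
Unemployed = 1,301 + 4,281 = 5,582 (jobless and actively searching, or on temporary layoff).
Labor force = 99,125 + 5,582 = 104,707.
Not in labor force = 10,985 + 24,239 = 35,224 (those not working and not actively searching are outside the labor force).
Civilian working-age population = 104,707 + 35,224 = 139,931.
Unemployment rate = 5,582 / 104,707 = 5.33%.
Labor force participation rate = 104,707 / 139,931 = 74.83%.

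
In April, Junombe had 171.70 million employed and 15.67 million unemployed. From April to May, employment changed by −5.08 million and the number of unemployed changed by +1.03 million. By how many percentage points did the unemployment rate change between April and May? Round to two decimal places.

The unemployment rate changed by +0.75 percentage points.

April: labor force = 171.70 + 15.67 = 187.37; u = 15.67/187.37 = 8.36%.
May: labor force = 166.62 + 16.70 = 183.32; u = 16.70/183.32 = 9.11%.
Change = 9.11% − 8.36% = +0.75 pp.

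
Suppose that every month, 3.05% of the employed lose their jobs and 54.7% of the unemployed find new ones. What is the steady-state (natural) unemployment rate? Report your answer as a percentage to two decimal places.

Steady-state unemployment rate ≈ 5.28%.

At steady state the flows balance: s·E = f·U, so U/(E+U) = s/(s+f).
u* = 3.05 / (3.05 + 54.7) = 3.05 / 57.75 = 5.28%.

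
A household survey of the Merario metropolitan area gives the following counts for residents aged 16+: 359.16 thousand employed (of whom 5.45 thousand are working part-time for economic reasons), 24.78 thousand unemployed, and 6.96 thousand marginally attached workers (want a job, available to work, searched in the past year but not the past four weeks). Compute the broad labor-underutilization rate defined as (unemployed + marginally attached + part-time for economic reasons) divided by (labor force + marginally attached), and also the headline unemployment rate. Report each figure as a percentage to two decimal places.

Broad underutilization rate ≈ 9.51%; headline unemployment rate ≈ 6.45%.

Labor force = 359.16 + 24.78 = 383.94 thousand.
Numerator = 24.78 + 6.96 + 5.45 = 37.19 thousand.
Denominator = 383.94 + 6.96 = 390.90 thousand.
Broad rate = 37.19 / 390.90 = 9.51%.
Headline unemployment rate = 24.78 / 383.94 = 6.45%.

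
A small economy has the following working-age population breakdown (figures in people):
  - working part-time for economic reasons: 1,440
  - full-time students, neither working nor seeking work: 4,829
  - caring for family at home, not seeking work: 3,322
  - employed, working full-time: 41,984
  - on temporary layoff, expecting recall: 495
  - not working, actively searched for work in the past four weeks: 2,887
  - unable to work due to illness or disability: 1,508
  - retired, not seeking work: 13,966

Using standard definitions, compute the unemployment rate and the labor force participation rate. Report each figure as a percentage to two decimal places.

Employed = 1,440 + 41,984 = 43,424 (anyone who worked, including part-time for economic reasons, counts as employed).
Unemployed = 495 + 2,887 = 3,382 (jobless and actively searching, or on temporary layoff).
Labor force = 43,424 + 3,382 = 46,806.
Not in labor force = 4,829 + 3,322 + 1,508 + 13,966 = 23,625 (those not working and not actively searching are outside the labor force).
Civilian working-age population = 46,806 + 23,625 = 70,431.
Unemployment rate = 3,382 / 46,806 = 7.23%.
Labor force participation rate = 46,806 / 70,431 = 66.46%.

Unemployment rate ≈ 7.23%; labor force participation rate ≈ 66.46%.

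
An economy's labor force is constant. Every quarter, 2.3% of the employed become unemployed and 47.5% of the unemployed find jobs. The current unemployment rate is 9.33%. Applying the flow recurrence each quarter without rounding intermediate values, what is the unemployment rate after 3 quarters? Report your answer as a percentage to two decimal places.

With a fixed labor force, u_{t+1} = u_t + s·(1−u_t) − f·u_t = u_t·(1−s−f) + s.
Here 1−s−f = 0.502 and s = 0.023.
u_1 = 0.093300 × 0.502 + 0.023 = 0.069837.
u_2 = 0.069837 × 0.502 + 0.023 = 0.058058.
u_3 = 0.058058 × 0.502 + 0.023 = 0.052145.

Unemployment rate after three quarters ≈ 5.21%.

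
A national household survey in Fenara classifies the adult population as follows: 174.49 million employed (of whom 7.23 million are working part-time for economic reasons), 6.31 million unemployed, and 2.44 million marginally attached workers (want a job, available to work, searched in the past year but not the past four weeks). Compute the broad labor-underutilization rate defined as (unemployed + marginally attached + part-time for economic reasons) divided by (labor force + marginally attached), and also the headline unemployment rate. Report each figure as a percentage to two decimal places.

Broad underutilization rate ≈ 8.72%; headline unemployment rate ≈ 3.49%.

Labor force = 174.49 + 6.31 = 180.80 million.
Numerator = 6.31 + 2.44 + 7.23 = 15.98 million.
Denominator = 180.80 + 2.44 = 183.24 million.
Broad rate = 15.98 / 183.24 = 8.72%.
Headline unemployment rate = 6.31 / 180.80 = 3.49%.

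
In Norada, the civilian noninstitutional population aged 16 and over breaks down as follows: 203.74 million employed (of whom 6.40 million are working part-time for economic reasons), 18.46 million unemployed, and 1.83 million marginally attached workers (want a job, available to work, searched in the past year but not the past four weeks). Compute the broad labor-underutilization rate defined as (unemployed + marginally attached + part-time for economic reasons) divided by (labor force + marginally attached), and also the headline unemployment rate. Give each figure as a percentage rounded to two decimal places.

Labor force = 203.74 + 18.46 = 222.20 million.
Numerator = 18.46 + 1.83 + 6.40 = 26.69 million.
Denominator = 222.20 + 1.83 = 224.03 million.
Broad rate = 26.69 / 224.03 = 11.91%.
Headline unemployment rate = 18.46 / 222.20 = 8.31%.

Broad underutilization rate ≈ 11.91%; headline unemployment rate ≈ 8.31%.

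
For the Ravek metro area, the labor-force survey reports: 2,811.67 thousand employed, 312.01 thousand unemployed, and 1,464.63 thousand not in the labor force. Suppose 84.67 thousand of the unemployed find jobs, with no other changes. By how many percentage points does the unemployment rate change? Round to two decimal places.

The unemployment rate changes by −2.71 percentage points.

Initially, labor force = 2,811.67 + 312.01 = 3,123.68 thousand, so u = 312.01/3,123.68 = 9.99%.
After the change, unemployed falls and employed rises by 84.67; labor force unchanged → E = 2,896.34, U = 227.34, labor force = 3,123.68 thousand.
New unemployment rate = 227.34 / 3,123.68 = 7.28%.
Change = 7.28% − 9.99% = −2.71 percentage points.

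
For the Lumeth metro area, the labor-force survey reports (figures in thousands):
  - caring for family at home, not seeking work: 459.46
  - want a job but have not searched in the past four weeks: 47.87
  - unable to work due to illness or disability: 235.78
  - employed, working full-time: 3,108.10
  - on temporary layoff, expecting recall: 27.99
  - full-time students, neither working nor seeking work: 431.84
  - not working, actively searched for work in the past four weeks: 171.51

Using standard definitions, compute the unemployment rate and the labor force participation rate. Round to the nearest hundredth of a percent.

Employed = 3,108.10 thousand.
Unemployed = 27.99 + 171.51 = 199.50 thousand (jobless and actively searching, or on temporary layoff).
Labor force = 3,108.10 + 199.50 = 3,307.60 thousand.
Not in labor force = 459.46 + 47.87 + 235.78 + 431.84 = 1,174.95 thousand (those not working and not actively searching are outside the labor force — including those who want a job but have given up searching).
Civilian working-age population = 3,307.60 + 1,174.95 = 4,482.55 thousand.
Unemployment rate = 199.50 / 3,307.60 = 6.03%.
Labor force participation rate = 3,307.60 / 4,482.55 = 73.79%.

Unemployment rate ≈ 6.03%; labor force participation rate ≈ 73.79%.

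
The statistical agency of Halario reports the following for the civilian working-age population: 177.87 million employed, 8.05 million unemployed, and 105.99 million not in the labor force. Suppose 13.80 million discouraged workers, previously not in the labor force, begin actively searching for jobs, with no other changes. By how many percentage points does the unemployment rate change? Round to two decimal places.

The unemployment rate changes by +6.61 percentage points.

Initially, labor force = 177.87 + 8.05 = 185.92 million, so u = 8.05/185.92 = 4.33%.
After the change, unemployed and labor force both rise by 13.80 → E = 177.87, U = 21.85, labor force = 199.72 million.
New unemployment rate = 21.85 / 199.72 = 10.94%.
Change = 10.94% − 4.33% = +6.61 percentage points.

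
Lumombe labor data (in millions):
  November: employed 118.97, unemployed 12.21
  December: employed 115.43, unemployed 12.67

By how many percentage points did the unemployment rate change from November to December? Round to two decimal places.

The unemployment rate changed by +0.58 percentage points.

November: labor force = 118.97 + 12.21 = 131.18; u = 12.21/131.18 = 9.31%.
December: labor force = 115.43 + 12.67 = 128.10; u = 12.67/128.10 = 9.89%.
Change = 9.89% − 9.31% = +0.58 pp.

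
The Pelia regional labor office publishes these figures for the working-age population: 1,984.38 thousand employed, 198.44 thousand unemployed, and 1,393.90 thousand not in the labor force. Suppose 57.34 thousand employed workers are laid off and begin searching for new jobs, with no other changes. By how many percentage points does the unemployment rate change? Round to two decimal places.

The unemployment rate changes by +2.63 percentage points.

Initially, labor force = 1,984.38 + 198.44 = 2,182.82 thousand, so u = 198.44/2,182.82 = 9.09%.
After the change, employed falls and unemployed rises by 57.34; labor force unchanged → E = 1,927.04, U = 255.78, labor force = 2,182.82 thousand.
New unemployment rate = 255.78 / 2,182.82 = 11.72%.
Change = 11.72% − 9.09% = +2.63 percentage points.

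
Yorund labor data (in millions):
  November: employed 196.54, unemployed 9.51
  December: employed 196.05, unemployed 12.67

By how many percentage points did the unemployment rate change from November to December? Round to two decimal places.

November: labor force = 196.54 + 9.51 = 206.05; u = 9.51/206.05 = 4.62%.
December: labor force = 196.05 + 12.67 = 208.72; u = 12.67/208.72 = 6.07%.
Change = 6.07% − 4.62% = +1.45 pp.

The unemployment rate changed by +1.45 percentage points.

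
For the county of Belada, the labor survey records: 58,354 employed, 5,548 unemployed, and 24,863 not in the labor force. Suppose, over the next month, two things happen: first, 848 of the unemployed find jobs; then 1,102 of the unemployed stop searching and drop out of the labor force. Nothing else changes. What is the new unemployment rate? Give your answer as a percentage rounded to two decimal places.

Initially, labor force = 58,354 + 5,548 = 63,902, so u = 5,548/63,902 = 8.68%.
After the first change, unemployed falls and employed rises by 848; labor force unchanged → E = 59,202, U = 4,700, labor force = 63,902.
After the second change, unemployed and labor force both fall by 1,102 → E = 59,202, U = 3,598, labor force = 62,800.
New unemployment rate = 3,598 / 62,800 = 5.73%.

New unemployment rate ≈ 5.73%.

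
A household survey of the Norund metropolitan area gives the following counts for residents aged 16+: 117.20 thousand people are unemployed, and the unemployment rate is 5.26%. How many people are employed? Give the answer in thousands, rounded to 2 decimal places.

Labor force = U / u = 117.20 / 0.0526 ≈ 2,228.14 thousand.
Employed = labor force − unemployed = 2,228.14 − 117.20 = 2,110.94 thousand.

About 2,110.94 thousand are employed.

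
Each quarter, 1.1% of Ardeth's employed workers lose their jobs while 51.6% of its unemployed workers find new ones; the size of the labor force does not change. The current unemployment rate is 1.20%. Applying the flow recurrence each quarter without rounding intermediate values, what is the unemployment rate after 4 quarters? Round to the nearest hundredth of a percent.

Unemployment rate after four quarters ≈ 2.04%.

With a fixed labor force, u_{t+1} = u_t + s·(1−u_t) − f·u_t = u_t·(1−s−f) + s.
Here 1−s−f = 0.473 and s = 0.011.
u_1 = 0.012000 × 0.473 + 0.011 = 0.016676.
u_2 = 0.016676 × 0.473 + 0.011 = 0.018888.
u_3 = 0.018888 × 0.473 + 0.011 = 0.019934.
u_4 = 0.019934 × 0.473 + 0.011 = 0.020429.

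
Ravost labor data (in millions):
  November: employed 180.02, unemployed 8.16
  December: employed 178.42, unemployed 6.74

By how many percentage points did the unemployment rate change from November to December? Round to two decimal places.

November: labor force = 180.02 + 8.16 = 188.18; u = 8.16/188.18 = 4.34%.
December: labor force = 178.42 + 6.74 = 185.16; u = 6.74/185.16 = 3.64%.
Change = 3.64% − 4.34% = −0.70 pp.

The unemployment rate changed by −0.70 percentage points.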